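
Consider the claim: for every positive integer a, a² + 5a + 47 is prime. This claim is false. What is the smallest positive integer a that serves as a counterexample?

a = 38

For a = 1, 2, 3, 4, …, 35, 36, 37 the conclusion holds.
a = 38: a² + 5a + 47 = 1681 = 41 × 41, composite.
Hence a = 38 is a counterexample.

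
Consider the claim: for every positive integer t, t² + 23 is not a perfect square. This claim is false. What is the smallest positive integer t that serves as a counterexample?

t = 11

We need the least positive integer t for which t² + 23 is a perfect square.
For t = 1, 2, 3, 4, 5, 6, 7, 8, 9, 10 the conclusion holds.
t = 11: 11² + 23 = 144 = 12², a perfect square.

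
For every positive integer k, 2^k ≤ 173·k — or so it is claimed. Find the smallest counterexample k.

k = 11

For k = 1, 2, 3, 4, 5, 6, 7, 8, 9, 10 the conclusion holds.
k = 11: 2^k = 2048 and 173·k = 1903, so 2048 > 1903.
Thus k = 11 disproves the claim, and no smaller k works.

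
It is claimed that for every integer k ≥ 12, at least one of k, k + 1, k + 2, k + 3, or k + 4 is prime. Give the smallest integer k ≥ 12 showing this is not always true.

A counterexample is any integer k ≥ 12 such that k, k + 1, k + 2, k + 3, k + 4 are all composite; we check each in order.
The first 12 eligible values, up to k = 23, all satisfy the conclusion.
k = 24: 24 = 2 × 12; 25 = 5 × 5; 26 = 2 × 13; 27 = 3 × 9; 28 = 2 × 14 — all composite.

k = 24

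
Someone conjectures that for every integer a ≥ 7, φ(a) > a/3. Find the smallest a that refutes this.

The first 5 eligible values, up to a = 11, all satisfy the conclusion.
a = 12: φ(12) = 4 and 12/3 = 4, so φ(12) ≤ 12/3.
Thus a = 12 disproves the claim, and no smaller a works.

a = 12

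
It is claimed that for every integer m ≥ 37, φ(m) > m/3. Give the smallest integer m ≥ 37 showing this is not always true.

We need the least integer m ≥ 37 for which the claim fails.
m = 37: φ(37) = 36 and 37/3 = 37/3, so φ(37) > 37/3.
m = 38: φ(38) = 18 and 38/3 = 38/3, so φ(38) > 38/3.
m = 39: φ(39) = 24 and 39/3 = 13, so φ(39) > 39/3.
m = 40: φ(40) = 16 and 40/3 = 40/3, so φ(40) > 40/3.
m = 41: φ(41) = 40 and 41/3 = 41/3, so φ(41) > 41/3.
m = 42: φ(42) = 12 and 42/3 = 14, so φ(42) ≤ 42/3.
So m = 42 is the smallest counterexample.

m = 42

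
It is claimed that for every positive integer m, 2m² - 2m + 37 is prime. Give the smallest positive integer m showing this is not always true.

m = 3

We need the least positive integer m for which 2m² - 2m + 37 is not prime.
m = 1: 2m² - 2m + 37 = 37, prime.
m = 2: 2m² - 2m + 37 = 41, prime.
m = 3: 2m² - 2m + 37 = 49 = 7 × 7, composite.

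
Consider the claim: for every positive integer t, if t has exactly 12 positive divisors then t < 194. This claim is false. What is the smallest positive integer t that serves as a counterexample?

t = 198

Check each positive integer t in order until t has exactly 12 positive divisors but the claim fails.
For t = 60, 72, 84, 90, …, 150, 156, 160 the conclusion holds.
t = 198: τ(198) = 12; 198 ≥ 194.
Thus t = 198 disproves the claim, and no smaller t works.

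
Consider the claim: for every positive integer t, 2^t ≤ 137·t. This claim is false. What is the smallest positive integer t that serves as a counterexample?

t = 11

Check each positive integer t in order until 2^t > 137·t.
For t = 1, 2, 3, 4, 5, 6, 7, 8, 9, 10 the conclusion holds.
t = 11: 2^t = 2048 and 137·t = 1507, so 2048 > 1507.
So t = 11 is the smallest counterexample.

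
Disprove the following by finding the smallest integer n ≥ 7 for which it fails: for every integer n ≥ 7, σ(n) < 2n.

For n = 7, 8, 9, 10, 11 the conclusion holds.
n = 12: σ(12) = 28; 28 ≥ 24.
So n = 12 is the smallest counterexample.

n = 12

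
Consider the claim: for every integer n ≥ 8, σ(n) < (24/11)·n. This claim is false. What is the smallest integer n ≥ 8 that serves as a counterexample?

n = 12

We need the least integer n ≥ 8 for which the claim fails.
The first 4 eligible values, up to n = 11, all satisfy the conclusion.
n = 12: σ(12) = 28; 28 ≥ 288/11.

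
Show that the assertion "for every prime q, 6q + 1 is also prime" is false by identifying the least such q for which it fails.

q = 2: 6q + 1 = 13, prime.
q = 3: 6q + 1 = 19, prime.
q = 5: 6q + 1 = 31, prime.
q = 7: 6q + 1 = 43, prime.
q = 11: 6q + 1 = 67, prime.
q = 13: 6q + 1 = 79, prime.
q = 17: 6q + 1 = 103, prime.
q = 19: 6q + 1 = 115 = 5 × 23, not prime.

q = 19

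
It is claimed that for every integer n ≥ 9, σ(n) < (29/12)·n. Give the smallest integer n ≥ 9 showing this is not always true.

A counterexample is any integer n ≥ 9 such that the claim fails; we check each in order.
For n = 9, 10, 11, 12, …, 21, 22, 23 the conclusion holds.
n = 24: σ(24) = 60; 60 ≥ 58.

n = 24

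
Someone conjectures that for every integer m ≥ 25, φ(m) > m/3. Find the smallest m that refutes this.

m = 30

A counterexample is any integer m ≥ 25 such that the claim fails; we check each in order.
m = 25: φ(25) = 20 and 25/3 = 25/3, so φ(25) > 25/3.
m = 26: φ(26) = 12 and 26/3 = 26/3, so φ(26) > 26/3.
m = 27: φ(27) = 18 and 27/3 = 9, so φ(27) > 27/3.
m = 28: φ(28) = 12 and 28/3 = 28/3, so φ(28) > 28/3.
m = 29: φ(29) = 28 and 29/3 = 29/3, so φ(29) > 29/3.
m = 30: φ(30) = 8 and 30/3 = 10, so φ(30) ≤ 30/3.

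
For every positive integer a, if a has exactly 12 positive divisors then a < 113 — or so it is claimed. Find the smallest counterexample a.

We need the least positive integer a for which a has exactly 12 positive divisors but the claim fails.
a = 60: τ(60) = 12; 60 < 113.
a = 72: τ(72) = 12; 72 < 113.
a = 84: τ(84) = 12; 84 < 113.
a = 90: τ(90) = 12; 90 < 113.
a = 96: τ(96) = 12; 96 < 113.
a = 108: τ(108) = 12; 108 < 113.
a = 126: τ(126) = 12; 126 ≥ 113.

a = 126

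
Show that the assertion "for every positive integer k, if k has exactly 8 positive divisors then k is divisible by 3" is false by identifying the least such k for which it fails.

k = 40

For k = 24, 30 the conclusion holds.
k = 40: τ(40) = 8; 40 mod 3 = 1.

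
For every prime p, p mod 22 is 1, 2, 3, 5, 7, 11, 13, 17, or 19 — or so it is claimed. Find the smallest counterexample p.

Check each prime p in order until the claim fails.
The first 10 eligible values, up to p = 29, all satisfy the conclusion.
p = 31: 31 mod 22 = 9 — not in {1, 2, 3, 5, 7, 11, 13, 17, 19}.
So p = 31 is the smallest counterexample.

p = 31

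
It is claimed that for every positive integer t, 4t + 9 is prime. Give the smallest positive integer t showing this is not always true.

We need the least positive integer t for which 4t + 9 is not prime.
t = 1: 4t + 9 = 13, prime.
t = 2: 4t + 9 = 17, prime.
t = 3: 4t + 9 = 21 = 3 × 7, composite.

t = 3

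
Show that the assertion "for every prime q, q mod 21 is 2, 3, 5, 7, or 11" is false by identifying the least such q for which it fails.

A counterexample is any prime q such that the claim fails; we check each in order.
The first 5 eligible values, up to q = 11, all satisfy the conclusion.
q = 13: 13 mod 21 = 13 — not in {2, 3, 5, 7, 11}.

q = 13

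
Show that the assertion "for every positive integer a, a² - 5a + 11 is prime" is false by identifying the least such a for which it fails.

We need the least positive integer a for which a² - 5a + 11 is not prime.
For a = 1, 2, 3, 4, 5, 6 the conclusion holds.
a = 7: a² - 5a + 11 = 25 = 5 × 5, composite.

a = 7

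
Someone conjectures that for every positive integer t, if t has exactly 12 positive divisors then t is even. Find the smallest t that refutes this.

t = 315

A counterexample is any positive integer t such that t has exactly 12 positive divisors but t is odd; we check each in order.
For t = 60, 72, 84, 90, …, 294, 306, 308 the conclusion holds.
t = 315: divisors of 315: 12 divisors; 315 is odd.
Thus t = 315 disproves the claim, and no smaller t works.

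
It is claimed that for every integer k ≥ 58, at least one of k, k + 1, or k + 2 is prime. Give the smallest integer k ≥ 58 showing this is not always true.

A counterexample is any integer k ≥ 58 such that k, k + 1, k + 2 are all composite; we check each in order.
The first 4 eligible values, up to k = 61, all satisfy the conclusion.
k = 62: 62 = 2 × 31; 63 = 3 × 21; 64 = 2 × 32 — all composite.

k = 62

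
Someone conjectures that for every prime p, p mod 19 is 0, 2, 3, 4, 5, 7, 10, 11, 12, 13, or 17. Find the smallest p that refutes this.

p = 37

Check each prime p in order until the claim fails.
For p = 2, 3, 5, 7, …, 23, 29, 31 the conclusion holds.
p = 37: 37 mod 19 = 18 — not in {0, 2, 3, 4, 5, 7, 10, 11, 12, 13, 17}.
Hence p = 37 is a counterexample.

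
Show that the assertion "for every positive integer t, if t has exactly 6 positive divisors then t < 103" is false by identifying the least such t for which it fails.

Check each positive integer t in order until t has exactly 6 positive divisors but the claim fails.
For t = 12, 18, 20, 28, …, 92, 98, 99 the conclusion holds.
t = 116: τ(116) = 6; 116 ≥ 103.
Hence t = 116 is a counterexample.

t = 116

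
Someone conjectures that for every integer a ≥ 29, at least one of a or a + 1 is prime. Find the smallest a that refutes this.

A counterexample is any integer a ≥ 29 such that a, a + 1 are both composite; we check each in order.
a = 29: 29 is prime.
a = 30: 31 is prime.
a = 31: 31 is prime.
a = 32: 32 = 2 × 16; 33 = 3 × 11 — both composite.
Hence a = 32 is a counterexample.

a = 32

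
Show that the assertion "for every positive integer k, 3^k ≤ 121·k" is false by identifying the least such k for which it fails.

k = 6

Check each positive integer k in order until 3^k > 121·k.
k = 1: 3^k = 3 and 121·k = 121, so 3 ≤ 121.
k = 2: 3^k = 9 and 121·k = 242, so 9 ≤ 242.
k = 3: 3^k = 27 and 121·k = 363, so 27 ≤ 363.
k = 4: 3^k = 81 and 121·k = 484, so 81 ≤ 484.
k = 5: 3^k = 243 and 121·k = 605, so 243 ≤ 605.
k = 6: 3^k = 729 and 121·k = 726, so 729 > 726.
So k = 6 is the smallest counterexample.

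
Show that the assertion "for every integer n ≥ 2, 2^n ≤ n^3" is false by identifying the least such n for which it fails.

n = 10

Check each integer n ≥ 2 in order until 2^n > n^3.
The first 8 eligible values, up to n = 9, all satisfy the conclusion.
n = 10: 2^n = 1024 and n^3 = 1000, so 1024 > 1000.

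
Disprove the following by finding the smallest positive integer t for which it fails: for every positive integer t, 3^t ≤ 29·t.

We need the least positive integer t for which 3^t > 29·t.
t = 1: 3^t = 3 and 29·t = 29, so 3 ≤ 29.
t = 2: 3^t = 9 and 29·t = 58, so 9 ≤ 58.
t = 3: 3^t = 27 and 29·t = 87, so 27 ≤ 87.
t = 4: 3^t = 81 and 29·t = 116, so 81 ≤ 116.
t = 5: 3^t = 243 and 29·t = 145, so 243 > 145.
So t = 5 is the smallest counterexample.

t = 5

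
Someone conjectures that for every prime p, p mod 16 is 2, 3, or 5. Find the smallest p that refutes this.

p = 7

p = 2: 2 mod 16 = 2.
p = 3: 3 mod 16 = 3.
p = 5: 5 mod 16 = 5.
p = 7: 7 mod 16 = 7 — not in {2, 3, 5}.
Hence p = 7 is a counterexample.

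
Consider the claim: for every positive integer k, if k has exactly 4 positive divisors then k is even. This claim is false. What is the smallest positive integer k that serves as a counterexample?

k = 15

The first 4 eligible values, up to k = 14, all satisfy the conclusion.
k = 15: divisors of 15: 1, 3, 5, 15; 15 is odd.
Thus k = 15 disproves the claim, and no smaller k works.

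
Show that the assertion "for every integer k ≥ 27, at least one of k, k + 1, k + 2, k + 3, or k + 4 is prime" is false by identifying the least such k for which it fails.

k = 27: 29 is prime.
k = 28: 29 is prime.
k = 29: 29 is prime.
k = 30: 31 is prime.
k = 31: 31 is prime.
k = 32: 32 = 2 × 16; 33 = 3 × 11; 34 = 2 × 17; 35 = 5 × 7; 36 = 2 × 18 — all composite.
Thus k = 32 disproves the claim, and no smaller k works.

k = 32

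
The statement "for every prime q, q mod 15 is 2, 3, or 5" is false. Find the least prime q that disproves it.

q = 7

q = 2: 2 mod 15 = 2.
q = 3: 3 mod 15 = 3.
q = 5: 5 mod 15 = 5.
q = 7: 7 mod 15 = 7 — not in {2, 3, 5}.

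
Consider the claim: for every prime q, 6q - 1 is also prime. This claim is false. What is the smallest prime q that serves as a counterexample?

For q = 2, 3, 5, 7 the conclusion holds.
q = 11: 6q - 1 = 65 = 5 × 13, not prime.

q = 11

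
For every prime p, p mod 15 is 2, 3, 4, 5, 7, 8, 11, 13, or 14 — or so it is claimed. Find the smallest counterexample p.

We need the least prime p for which the claim fails.
The first 10 eligible values, up to p = 29, all satisfy the conclusion.
p = 31: 31 mod 15 = 1 — not in {2, 3, 4, 5, 7, 8, 11, 13, 14}.
Hence p = 31 is a counterexample.

p = 31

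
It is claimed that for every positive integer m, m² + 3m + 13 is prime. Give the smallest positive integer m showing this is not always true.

m = 9

Check each positive integer m in order until m² + 3m + 13 is not prime.
For m = 1, 2, 3, 4, 5, 6, 7, 8 the conclusion holds.
m = 9: m² + 3m + 13 = 121 = 11 × 11, composite.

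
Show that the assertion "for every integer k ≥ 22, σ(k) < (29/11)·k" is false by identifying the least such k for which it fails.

k = 60

We need the least integer k ≥ 22 for which the claim fails.
For k = 22, 23, 24, 25, …, 57, 58, 59 the conclusion holds.
k = 60: σ(60) = 168; 168 ≥ 1740/11.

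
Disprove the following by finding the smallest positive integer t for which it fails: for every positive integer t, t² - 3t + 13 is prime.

t = 12

Check each positive integer t in order until t² - 3t + 13 is not prime.
For t = 1, 2, 3, 4, …, 9, 10, 11 the conclusion holds.
t = 12: t² - 3t + 13 = 121 = 11 × 11, composite.
So t = 12 is the smallest counterexample.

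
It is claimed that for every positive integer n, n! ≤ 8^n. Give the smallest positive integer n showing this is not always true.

The first 19 eligible values, up to n = 19, all satisfy the conclusion.
n = 20: n! = 2432902008176640000 and 8^n = 1152921504606846976, so 2432902008176640000 > 1152921504606846976.
Hence n = 20 is a counterexample.

n = 20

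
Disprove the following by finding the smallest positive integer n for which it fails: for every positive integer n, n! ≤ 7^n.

We need the least positive integer n for which n! > 7^n.
For n = 1, 2, 3, 4, …, 14, 15, 16 the conclusion holds.
n = 17: n! = 355687428096000 and 7^n = 232630513987207, so 355687428096000 > 232630513987207.
So n = 17 is the smallest counterexample.

n = 17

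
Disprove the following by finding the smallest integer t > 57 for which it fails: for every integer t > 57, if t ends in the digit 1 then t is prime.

Check each integer t > 57 in order until t ends in the digit 1 but t is not prime.
For t = 61, 71 the conclusion holds.
t = 81: 81 ends in 1; 81 = 3 × 27, composite.
So t = 81 is the smallest counterexample.

t = 81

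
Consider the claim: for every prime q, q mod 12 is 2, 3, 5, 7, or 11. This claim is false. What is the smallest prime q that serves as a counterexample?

q = 13

A counterexample is any prime q such that the claim fails; we check each in order.
q = 2: 2 mod 12 = 2.
q = 3: 3 mod 12 = 3.
q = 5: 5 mod 12 = 5.
q = 7: 7 mod 12 = 7.
q = 11: 11 mod 12 = 11.
q = 13: 13 mod 12 = 1 — not in {2, 3, 5, 7, 11}.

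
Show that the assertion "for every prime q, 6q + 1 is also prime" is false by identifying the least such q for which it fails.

Check each prime q in order until 6q + 1 is not prime.
For q = 2, 3, 5, 7, 11, 13, 17 the conclusion holds.
q = 19: 6q + 1 = 115 = 5 × 23, not prime.
Thus q = 19 disproves the claim, and no smaller q works.

q = 19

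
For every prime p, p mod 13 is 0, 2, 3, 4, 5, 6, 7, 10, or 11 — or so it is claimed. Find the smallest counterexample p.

For p = 2, 3, 5, 7, …, 37, 41, 43 the conclusion holds.
p = 47: 47 mod 13 = 8 — not in {0, 2, 3, 4, 5, 6, 7, 10, 11}.

p = 47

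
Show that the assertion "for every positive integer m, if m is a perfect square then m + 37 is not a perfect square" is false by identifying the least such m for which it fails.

m = 324

The first 17 eligible values, up to m = 289, all satisfy the conclusion.
m = 324: 324 = 18² and 324 + 37 = 361 = 19².
Hence m = 324 is a counterexample.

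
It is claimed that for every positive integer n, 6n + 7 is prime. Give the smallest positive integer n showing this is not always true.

n = 3

Check each positive integer n in order until 6n + 7 is not prime.
For n = 1, 2 the conclusion holds.
n = 3: 6n + 7 = 25 = 5 × 5, composite.
Thus n = 3 disproves the claim, and no smaller n works.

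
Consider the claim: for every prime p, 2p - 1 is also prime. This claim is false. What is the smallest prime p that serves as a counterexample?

p = 5

A counterexample is any prime p such that 2p - 1 is not prime; we check each in order.
For p = 2, 3 the conclusion holds.
p = 5: 2p - 1 = 9 = 3 × 3, not prime.
Hence p = 5 is a counterexample.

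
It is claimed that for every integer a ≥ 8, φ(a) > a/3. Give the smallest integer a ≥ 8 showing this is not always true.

a = 12

A counterexample is any integer a ≥ 8 such that the claim fails; we check each in order.
For a = 8, 9, 10, 11 the conclusion holds.
a = 12: φ(12) = 4 and 12/3 = 4, so φ(12) ≤ 12/3.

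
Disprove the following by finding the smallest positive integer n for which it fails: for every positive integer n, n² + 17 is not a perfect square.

n = 8

We need the least positive integer n for which n² + 17 is a perfect square.
For n = 1, 2, 3, 4, 5, 6, 7 the conclusion holds.
n = 8: 8² + 17 = 81 = 9², a perfect square.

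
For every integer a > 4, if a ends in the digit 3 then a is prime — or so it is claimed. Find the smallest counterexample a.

We need the least integer a > 4 for which a ends in the digit 3 but a is not prime.
For a = 13, 23 the conclusion holds.
a = 33: 33 ends in 3; 33 = 3 × 11, composite.

a = 33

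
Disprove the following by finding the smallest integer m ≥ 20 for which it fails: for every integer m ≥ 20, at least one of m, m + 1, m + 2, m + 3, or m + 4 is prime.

The first 4 eligible values, up to m = 23, all satisfy the conclusion.
m = 24: 24 = 2 × 12; 25 = 5 × 5; 26 = 2 × 13; 27 = 3 × 9; 28 = 2 × 14 — all composite.
Hence m = 24 is a counterexample.

m = 24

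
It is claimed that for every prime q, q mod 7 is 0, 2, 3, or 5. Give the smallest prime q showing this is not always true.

q = 11

Check each prime q in order until the claim fails.
The first 4 eligible values, up to q = 7, all satisfy the conclusion.
q = 11: 11 mod 7 = 4 — not in {0, 2, 3, 5}.
Hence q = 11 is a counterexample.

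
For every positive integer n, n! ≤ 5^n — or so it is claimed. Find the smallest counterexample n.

n = 12

A counterexample is any positive integer n such that n! > 5^n; we check each in order.
The first 11 eligible values, up to n = 11, all satisfy the conclusion.
n = 12: n! = 479001600 and 5^n = 244140625, so 479001600 > 244140625.
Thus n = 12 disproves the claim, and no smaller n works.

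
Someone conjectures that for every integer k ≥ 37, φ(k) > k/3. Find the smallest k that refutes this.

Check each integer k ≥ 37 in order until the claim fails.
For k = 37, 38, 39, 40, 41 the conclusion holds.
k = 42: φ(42) = 12 and 42/3 = 14, so φ(42) ≤ 42/3.
So k = 42 is the smallest counterexample.

k = 42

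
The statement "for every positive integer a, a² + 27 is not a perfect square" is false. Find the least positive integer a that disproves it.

A counterexample is any positive integer a such that a² + 27 is a perfect square; we check each in order.
For a = 1, 2 the conclusion holds.
a = 3: 3² + 27 = 36 = 6², a perfect square.

a = 3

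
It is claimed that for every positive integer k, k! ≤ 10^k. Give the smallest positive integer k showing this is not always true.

For k = 1, 2, 3, 4, …, 22, 23, 24 the conclusion holds.
k = 25: k! = 15511210043330985984000000 and 10^k = 10000000000000000000000000, so 15511210043330985984000000 > 10000000000000000000000000.

k = 25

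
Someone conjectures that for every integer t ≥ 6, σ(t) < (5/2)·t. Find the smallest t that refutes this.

For t = 6, 7, 8, 9, …, 21, 22, 23 the conclusion holds.
t = 24: σ(24) = 60; 60 ≥ 60.
So t = 24 is the smallest counterexample.

t = 24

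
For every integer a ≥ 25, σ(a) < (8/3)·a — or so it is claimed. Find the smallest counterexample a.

We need the least integer a ≥ 25 for which the claim fails.
For a = 25, 26, 27, 28, …, 57, 58, 59 the conclusion holds.
a = 60: σ(60) = 168; 168 ≥ 160.

a = 60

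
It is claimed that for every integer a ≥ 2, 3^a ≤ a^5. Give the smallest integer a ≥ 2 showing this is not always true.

a = 11

Check each integer a ≥ 2 in order until 3^a > a^5.
For a = 2, 3, 4, 5, 6, 7, 8, 9, 10 the conclusion holds.
a = 11: 3^a = 177147 and a^5 = 161051, so 177147 > 161051.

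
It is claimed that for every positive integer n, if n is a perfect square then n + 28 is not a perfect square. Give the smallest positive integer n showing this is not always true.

A counterexample is any positive integer n such that n is a perfect square but n + 28 is a perfect square; we check each in order.
n = 1: 1 + 28 = 29, not a perfect square.
n = 4: 4 + 28 = 32, not a perfect square.
n = 9: 9 + 28 = 37, not a perfect square.
n = 16: 16 + 28 = 44, not a perfect square.
n = 25: 25 + 28 = 53, not a perfect square.
n = 36: 36 = 6² and 36 + 28 = 64 = 8².
So n = 36 is the smallest counterexample.

n = 36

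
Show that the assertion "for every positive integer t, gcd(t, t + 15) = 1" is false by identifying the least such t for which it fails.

We need the least positive integer t for which gcd(t, t + 15) > 1.
For t = 1, 2 the conclusion holds.
t = 3: gcd(3, 18) = 3.

t = 3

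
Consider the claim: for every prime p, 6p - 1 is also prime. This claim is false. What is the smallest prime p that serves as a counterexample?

p = 11

We need the least prime p for which 6p - 1 is not prime.
p = 2: 6p - 1 = 11, prime.
p = 3: 6p - 1 = 17, prime.
p = 5: 6p - 1 = 29, prime.
p = 7: 6p - 1 = 41, prime.
p = 11: 6p - 1 = 65 = 5 × 13, not prime.
Thus p = 11 disproves the claim, and no smaller p works.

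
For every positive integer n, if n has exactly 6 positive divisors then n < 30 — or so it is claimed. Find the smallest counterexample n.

n = 32

A counterexample is any positive integer n such that n has exactly 6 positive divisors but the claim fails; we check each in order.
n = 12: τ(12) = 6; 12 < 30.
n = 18: τ(18) = 6; 18 < 30.
n = 20: τ(20) = 6; 20 < 30.
n = 28: τ(28) = 6; 28 < 30.
n = 32: τ(32) = 6; 32 ≥ 30.
So n = 32 is the smallest counterexample.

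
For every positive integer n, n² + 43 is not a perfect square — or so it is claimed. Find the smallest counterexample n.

We need the least positive integer n for which n² + 43 is a perfect square.
For n = 1, 2, 3, 4, …, 18, 19, 20 the conclusion holds.
n = 21: 21² + 43 = 484 = 22², a perfect square.
So n = 21 is the smallest counterexample.

n = 21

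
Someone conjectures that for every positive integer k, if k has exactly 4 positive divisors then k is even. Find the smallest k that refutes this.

Check each positive integer k in order until k has exactly 4 positive divisors but k is odd.
k = 6: divisors of 6: 1, 2, 3, 6; 6 is even.
k = 8: divisors of 8: 1, 2, 4, 8; 8 is even.
k = 10: divisors of 10: 1, 2, 5, 10; 10 is even.
k = 14: divisors of 14: 1, 2, 7, 14; 14 is even.
k = 15: divisors of 15: 1, 3, 5, 15; 15 is odd.
Thus k = 15 disproves the claim, and no smaller k works.

k = 15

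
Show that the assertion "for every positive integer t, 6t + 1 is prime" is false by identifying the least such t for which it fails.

We need the least positive integer t for which 6t + 1 is not prime.
t = 1: 6t + 1 = 7, prime.
t = 2: 6t + 1 = 13, prime.
t = 3: 6t + 1 = 19, prime.
t = 4: 6t + 1 = 25 = 5 × 5, composite.

t = 4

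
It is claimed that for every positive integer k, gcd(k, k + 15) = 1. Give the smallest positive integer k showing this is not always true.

k = 3

We need the least positive integer k for which gcd(k, k + 15) > 1.
k = 1: gcd(1, 16) = 1.
k = 2: gcd(2, 17) = 1.
k = 3: gcd(3, 18) = 3.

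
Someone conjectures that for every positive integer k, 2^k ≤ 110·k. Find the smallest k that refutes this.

k = 11

A counterexample is any positive integer k such that 2^k > 110·k; we check each in order.
For k = 1, 2, 3, 4, 5, 6, 7, 8, 9, 10 the conclusion holds.
k = 11: 2^k = 2048 and 110·k = 1210, so 2048 > 1210.
So k = 11 is the smallest counterexample.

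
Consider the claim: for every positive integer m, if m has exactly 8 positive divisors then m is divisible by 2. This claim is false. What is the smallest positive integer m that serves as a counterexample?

Check each positive integer m in order until m has exactly 8 positive divisors but m is not divisible by 2.
For m = 24, 30, 40, 42, …, 88, 102, 104 the conclusion holds.
m = 105: τ(105) = 8; 105 mod 2 = 1.
So m = 105 is the smallest counterexample.

m = 105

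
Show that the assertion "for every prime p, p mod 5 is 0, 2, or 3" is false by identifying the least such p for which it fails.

p = 11

Check each prime p in order until the claim fails.
For p = 2, 3, 5, 7 the conclusion holds.
p = 11: 11 mod 5 = 1 — not in {0, 2, 3}.
So p = 11 is the smallest counterexample.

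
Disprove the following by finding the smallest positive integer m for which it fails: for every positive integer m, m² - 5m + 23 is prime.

A counterexample is any positive integer m such that m² - 5m + 23 is not prime; we check each in order.
For m = 1, 2, 3, 4, …, 16, 17, 18 the conclusion holds.
m = 19: m² - 5m + 23 = 289 = 17 × 17, composite.

m = 19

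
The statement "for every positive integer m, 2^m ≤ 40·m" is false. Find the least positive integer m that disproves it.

Check each positive integer m in order until 2^m > 40·m.
The first 8 eligible values, up to m = 8, all satisfy the conclusion.
m = 9: 2^m = 512 and 40·m = 360, so 512 > 360.

m = 9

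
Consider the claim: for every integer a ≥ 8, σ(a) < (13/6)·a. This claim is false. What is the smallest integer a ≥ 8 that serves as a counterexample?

a = 12

a = 8: σ(8) = 15; 15 < 52/3.
a = 9: σ(9) = 13; 13 < 39/2.
a = 10: σ(10) = 18; 18 < 65/3.
a = 11: σ(11) = 12; 12 < 143/6.
a = 12: σ(12) = 28; 28 ≥ 26.
Hence a = 12 is a counterexample.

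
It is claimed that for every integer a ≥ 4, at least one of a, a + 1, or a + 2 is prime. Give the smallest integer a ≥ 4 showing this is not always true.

a = 8

We need the least integer a ≥ 4 for which a, a + 1, a + 2 are all composite.
a = 4: 5 is prime.
a = 5: 5 is prime.
a = 6: 7 is prime.
a = 7: 7 is prime.
a = 8: 8 = 2 × 4; 9 = 3 × 3; 10 = 2 × 5 — all composite.
Hence a = 8 is a counterexample.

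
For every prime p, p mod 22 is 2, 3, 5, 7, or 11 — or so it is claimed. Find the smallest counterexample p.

We need the least prime p for which the claim fails.
The first 5 eligible values, up to p = 11, all satisfy the conclusion.
p = 13: 13 mod 22 = 13 — not in {2, 3, 5, 7, 11}.

p = 13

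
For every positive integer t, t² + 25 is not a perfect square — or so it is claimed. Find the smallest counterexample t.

t = 12

A counterexample is any positive integer t such that t² + 25 is a perfect square; we check each in order.
For t = 1, 2, 3, 4, …, 9, 10, 11 the conclusion holds.
t = 12: 12² + 25 = 169 = 13², a perfect square.
Thus t = 12 disproves the claim, and no smaller t works.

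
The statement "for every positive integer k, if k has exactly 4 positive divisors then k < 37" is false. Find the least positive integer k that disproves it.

For k = 6, 8, 10, 14, …, 33, 34, 35 the conclusion holds.
k = 38: τ(38) = 4; 38 ≥ 37.
Hence k = 38 is a counterexample.

k = 38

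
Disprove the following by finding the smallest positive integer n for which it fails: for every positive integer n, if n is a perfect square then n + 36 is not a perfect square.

The first 7 eligible values, up to n = 49, all satisfy the conclusion.
n = 64: 64 = 8² and 64 + 36 = 100 = 10².

n = 64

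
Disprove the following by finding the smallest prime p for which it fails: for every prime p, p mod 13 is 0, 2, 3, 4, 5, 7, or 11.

We need the least prime p for which the claim fails.
For p = 2, 3, 5, 7, 11, 13, 17 the conclusion holds.
p = 19: 19 mod 13 = 6 — not in {0, 2, 3, 4, 5, 7, 11}.
Hence p = 19 is a counterexample.

p = 19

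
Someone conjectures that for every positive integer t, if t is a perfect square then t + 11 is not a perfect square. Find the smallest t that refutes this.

A counterexample is any positive integer t such that t is a perfect square but t + 11 is a perfect square; we check each in order.
For t = 1, 4, 9, 16 the conclusion holds.
t = 25: 25 = 5² and 25 + 11 = 36 = 6².

t = 25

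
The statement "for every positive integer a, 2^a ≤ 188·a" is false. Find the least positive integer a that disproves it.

a = 12

Check each positive integer a in order until 2^a > 188·a.
For a = 1, 2, 3, 4, …, 9, 10, 11 the conclusion holds.
a = 12: 2^a = 4096 and 188·a = 2256, so 4096 > 2256.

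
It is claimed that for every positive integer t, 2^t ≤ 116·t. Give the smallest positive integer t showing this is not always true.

t = 11

We need the least positive integer t for which 2^t > 116·t.
For t = 1, 2, 3, 4, 5, 6, 7, 8, 9, 10 the conclusion holds.
t = 11: 2^t = 2048 and 116·t = 1276, so 2048 > 1276.
Thus t = 11 disproves the claim, and no smaller t works.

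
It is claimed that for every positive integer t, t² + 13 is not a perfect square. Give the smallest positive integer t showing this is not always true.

A counterexample is any positive integer t such that t² + 13 is a perfect square; we check each in order.
For t = 1, 2, 3, 4, 5 the conclusion holds.
t = 6: 6² + 13 = 49 = 7², a perfect square.

t = 6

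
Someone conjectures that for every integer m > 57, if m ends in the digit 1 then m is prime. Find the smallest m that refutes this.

For m = 61, 71 the conclusion holds.
m = 81: 81 ends in 1; 81 = 3 × 27, composite.
So m = 81 is the smallest counterexample.

m = 81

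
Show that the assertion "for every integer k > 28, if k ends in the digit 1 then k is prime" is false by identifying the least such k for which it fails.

k = 51

For k = 31, 41 the conclusion holds.
k = 51: 51 ends in 1; 51 = 3 × 17, composite.
So k = 51 is the smallest counterexample.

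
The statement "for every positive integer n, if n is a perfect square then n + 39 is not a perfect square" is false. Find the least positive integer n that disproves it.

n = 25

We need the least positive integer n for which n is a perfect square but n + 39 is a perfect square.
For n = 1, 4, 9, 16 the conclusion holds.
n = 25: 25 = 5² and 25 + 39 = 64 = 8².
Hence n = 25 is a counterexample.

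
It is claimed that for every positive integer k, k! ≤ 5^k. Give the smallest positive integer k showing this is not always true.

A counterexample is any positive integer k such that k! > 5^k; we check each in order.
For k = 1, 2, 3, 4, …, 9, 10, 11 the conclusion holds.
k = 12: k! = 479001600 and 5^k = 244140625, so 479001600 > 244140625.

k = 12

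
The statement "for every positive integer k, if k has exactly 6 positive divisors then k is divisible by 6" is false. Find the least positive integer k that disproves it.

k = 20

Check each positive integer k in order until k has exactly 6 positive divisors but k is not divisible by 6.
For k = 12, 18 the conclusion holds.
k = 20: τ(20) = 6; 20 mod 6 = 2.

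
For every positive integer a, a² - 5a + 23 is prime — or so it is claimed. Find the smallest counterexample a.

Check each positive integer a in order until a² - 5a + 23 is not prime.
The first 18 eligible values, up to a = 18, all satisfy the conclusion.
a = 19: a² - 5a + 23 = 289 = 17 × 17, composite.

a = 19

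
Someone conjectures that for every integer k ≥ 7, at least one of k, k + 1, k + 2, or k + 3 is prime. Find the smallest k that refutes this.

k = 24

We need the least integer k ≥ 7 for which k, k + 1, k + 2, k + 3 are all composite.
The first 17 eligible values, up to k = 23, all satisfy the conclusion.
k = 24: 24 = 2 × 12; 25 = 5 × 5; 26 = 2 × 13; 27 = 3 × 9 — all composite.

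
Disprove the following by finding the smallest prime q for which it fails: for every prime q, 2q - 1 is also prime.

Check each prime q in order until 2q - 1 is not prime.
q = 2: 2q - 1 = 3, prime.
q = 3: 2q - 1 = 5, prime.
q = 5: 2q - 1 = 9 = 3 × 3, not prime.

q = 5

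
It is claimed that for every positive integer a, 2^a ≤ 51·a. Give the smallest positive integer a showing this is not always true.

a = 9

We need the least positive integer a for which 2^a > 51·a.
a = 1: 2^a = 2 and 51·a = 51, so 2 ≤ 51.
a = 2: 2^a = 4 and 51·a = 102, so 4 ≤ 102.
a = 3: 2^a = 8 and 51·a = 153, so 8 ≤ 153.
a = 4: 2^a = 16 and 51·a = 204, so 16 ≤ 204.
a = 5: 2^a = 32 and 51·a = 255, so 32 ≤ 255.
a = 6: 2^a = 64 and 51·a = 306, so 64 ≤ 306.
a = 7: 2^a = 128 and 51·a = 357, so 128 ≤ 357.
a = 8: 2^a = 256 and 51·a = 408, so 256 ≤ 408.
a = 9: 2^a = 512 and 51·a = 459, so 512 > 459.
Hence a = 9 is a counterexample.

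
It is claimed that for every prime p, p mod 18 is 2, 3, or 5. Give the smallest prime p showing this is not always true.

p = 7

For p = 2, 3, 5 the conclusion holds.
p = 7: 7 mod 18 = 7 — not in {2, 3, 5}.
Hence p = 7 is a counterexample.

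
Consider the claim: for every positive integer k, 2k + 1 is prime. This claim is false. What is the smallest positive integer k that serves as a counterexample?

k = 4

A counterexample is any positive integer k such that 2k + 1 is not prime; we check each in order.
k = 1: 2k + 1 = 3, prime.
k = 2: 2k + 1 = 5, prime.
k = 3: 2k + 1 = 7, prime.
k = 4: 2k + 1 = 9 = 3 × 3, composite.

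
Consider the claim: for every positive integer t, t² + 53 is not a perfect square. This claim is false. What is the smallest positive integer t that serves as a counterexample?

t = 26

Check each positive integer t in order until t² + 53 is a perfect square.
For t = 1, 2, 3, 4, …, 23, 24, 25 the conclusion holds.
t = 26: 26² + 53 = 729 = 27², a perfect square.
Hence t = 26 is a counterexample.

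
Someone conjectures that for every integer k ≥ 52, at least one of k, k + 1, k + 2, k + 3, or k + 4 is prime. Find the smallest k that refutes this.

We need the least integer k ≥ 52 for which k, k + 1, k + 2, k + 3, k + 4 are all composite.
k = 52: 53 is prime.
k = 53: 53 is prime.
k = 54: 54 = 2 × 27; 55 = 5 × 11; 56 = 2 × 28; 57 = 3 × 19; 58 = 2 × 29 — all composite.

k = 54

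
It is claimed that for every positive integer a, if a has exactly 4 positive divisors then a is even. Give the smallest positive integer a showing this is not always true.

We need the least positive integer a for which a has exactly 4 positive divisors but a is odd.
The first 4 eligible values, up to a = 14, all satisfy the conclusion.
a = 15: divisors of 15: 1, 3, 5, 15; 15 is odd.
Hence a = 15 is a counterexample.

a = 15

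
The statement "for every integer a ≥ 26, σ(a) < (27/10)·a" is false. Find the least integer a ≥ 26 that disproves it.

a = 60

We need the least integer a ≥ 26 for which the claim fails.
For a = 26, 27, 28, 29, …, 57, 58, 59 the conclusion holds.
a = 60: σ(60) = 168; 168 ≥ 162.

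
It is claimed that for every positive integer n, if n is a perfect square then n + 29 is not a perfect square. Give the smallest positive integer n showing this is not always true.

For n = 1, 4, 9, 16, …, 121, 144, 169 the conclusion holds.
n = 196: 196 = 14² and 196 + 29 = 225 = 15².

n = 196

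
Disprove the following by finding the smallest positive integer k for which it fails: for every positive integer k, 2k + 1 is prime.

k = 4

For k = 1, 2, 3 the conclusion holds.
k = 4: 2k + 1 = 9 = 3 × 3, composite.
Hence k = 4 is a counterexample.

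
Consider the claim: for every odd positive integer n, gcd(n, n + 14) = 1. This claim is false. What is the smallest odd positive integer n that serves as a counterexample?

n = 7

For n = 1, 3, 5 the conclusion holds.
n = 7: gcd(7, 21) = 7.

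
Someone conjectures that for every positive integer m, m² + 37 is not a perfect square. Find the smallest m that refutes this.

We need the least positive integer m for which m² + 37 is a perfect square.
For m = 1, 2, 3, 4, …, 15, 16, 17 the conclusion holds.
m = 18: 18² + 37 = 361 = 19², a perfect square.

m = 18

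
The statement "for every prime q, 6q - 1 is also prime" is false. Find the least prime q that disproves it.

Check each prime q in order until 6q - 1 is not prime.
q = 2: 6q - 1 = 11, prime.
q = 3: 6q - 1 = 17, prime.
q = 5: 6q - 1 = 29, prime.
q = 7: 6q - 1 = 41, prime.
q = 11: 6q - 1 = 65 = 5 × 13, not prime.
So q = 11 is the smallest counterexample.

q = 11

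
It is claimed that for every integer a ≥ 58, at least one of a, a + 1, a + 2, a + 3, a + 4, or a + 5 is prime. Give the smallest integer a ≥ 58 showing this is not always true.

The first 32 eligible values, up to a = 89, all satisfy the conclusion.
a = 90: 90 = 2 × 45; 91 = 7 × 13; 92 = 2 × 46; 93 = 3 × 31; 94 = 2 × 47; 95 = 5 × 19 — all composite.
Hence a = 90 is a counterexample.

a = 90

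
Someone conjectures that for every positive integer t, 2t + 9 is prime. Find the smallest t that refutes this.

A counterexample is any positive integer t such that 2t + 9 is not prime; we check each in order.
t = 1: 2t + 9 = 11, prime.
t = 2: 2t + 9 = 13, prime.
t = 3: 2t + 9 = 15 = 3 × 5, composite.
Hence t = 3 is a counterexample.

t = 3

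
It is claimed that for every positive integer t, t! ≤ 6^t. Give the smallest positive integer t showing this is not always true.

A counterexample is any positive integer t such that t! > 6^t; we check each in order.
For t = 1, 2, 3, 4, …, 11, 12, 13 the conclusion holds.
t = 14: t! = 87178291200 and 6^t = 78364164096, so 87178291200 > 78364164096.

t = 14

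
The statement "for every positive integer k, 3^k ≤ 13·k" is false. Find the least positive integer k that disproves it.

k = 4

We need the least positive integer k for which 3^k > 13·k.
k = 1: 3^k = 3 and 13·k = 13, so 3 ≤ 13.
k = 2: 3^k = 9 and 13·k = 26, so 9 ≤ 26.
k = 3: 3^k = 27 and 13·k = 39, so 27 ≤ 39.
k = 4: 3^k = 81 and 13·k = 52, so 81 > 52.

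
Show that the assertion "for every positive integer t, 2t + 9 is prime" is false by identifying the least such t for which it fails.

For t = 1, 2 the conclusion holds.
t = 3: 2t + 9 = 15 = 3 × 5, composite.

t = 3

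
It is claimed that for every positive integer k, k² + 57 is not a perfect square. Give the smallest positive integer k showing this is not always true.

k = 8

A counterexample is any positive integer k such that k² + 57 is a perfect square; we check each in order.
The first 7 eligible values, up to k = 7, all satisfy the conclusion.
k = 8: 8² + 57 = 121 = 11², a perfect square.
Hence k = 8 is a counterexample.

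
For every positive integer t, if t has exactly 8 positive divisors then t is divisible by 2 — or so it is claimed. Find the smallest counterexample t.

t = 105

Check each positive integer t in order until t has exactly 8 positive divisors but t is not divisible by 2.
The first 12 eligible values, up to t = 104, all satisfy the conclusion.
t = 105: τ(105) = 8; 105 mod 2 = 1.
So t = 105 is the smallest counterexample.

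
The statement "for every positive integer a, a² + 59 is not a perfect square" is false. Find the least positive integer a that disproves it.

a = 29

We need the least positive integer a for which a² + 59 is a perfect square.
For a = 1, 2, 3, 4, …, 26, 27, 28 the conclusion holds.
a = 29: 29² + 59 = 900 = 30², a perfect square.
So a = 29 is the smallest counterexample.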